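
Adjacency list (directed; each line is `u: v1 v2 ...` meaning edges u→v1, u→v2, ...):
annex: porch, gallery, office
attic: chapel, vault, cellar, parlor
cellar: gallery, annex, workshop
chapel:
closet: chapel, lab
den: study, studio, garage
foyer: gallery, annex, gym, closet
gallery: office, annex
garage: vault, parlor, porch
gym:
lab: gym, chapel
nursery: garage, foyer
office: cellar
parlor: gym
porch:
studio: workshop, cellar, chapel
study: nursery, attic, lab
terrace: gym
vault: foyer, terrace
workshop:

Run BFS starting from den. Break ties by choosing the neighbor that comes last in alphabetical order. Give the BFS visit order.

den → study → studio → garage → nursery → lab → attic → workshop → chapel → cellar → vault → porch → parlor → foyer → gym → gallery → annex → terrace → closet → office

Visit den; enqueue study, studio, garage → queue [study, studio, garage]
Visit study; enqueue nursery, lab, attic → queue [studio, garage, nursery, lab, attic]
Visit studio; enqueue workshop, chapel, cellar → queue [garage, nursery, lab, attic, workshop, chapel, cellar]
Visit garage; enqueue vault, porch, parlor → queue [nursery, lab, attic, workshop, chapel, cellar, vault, porch, parlor]
Visit nursery; enqueue foyer → queue [lab, attic, workshop, chapel, cellar, vault, porch, parlor, foyer]
Visit lab; enqueue gym → queue [attic, workshop, chapel, cellar, vault, porch, parlor, foyer, gym]
Visit attic → queue [workshop, chapel, cellar, vault, porch, parlor, foyer, gym]
Visit workshop → queue [chapel, cellar, vault, porch, parlor, foyer, gym]
Visit chapel → queue [cellar, vault, porch, parlor, foyer, gym]
Visit cellar; enqueue gallery, annex → queue [vault, porch, parlor, foyer, gym, gallery, annex]
Visit vault; enqueue terrace → queue [porch, parlor, foyer, gym, gallery, annex, terrace]
Visit porch → queue [parlor, foyer, gym, gallery, annex, terrace]
Visit parlor → queue [foyer, gym, gallery, annex, terrace]
Visit foyer; enqueue closet → queue [gym, gallery, annex, terrace, closet]
Visit gym → queue [gallery, annex, terrace, closet]
Visit gallery; enqueue office → queue [annex, terrace, closet, office]
Visit annex → queue [terrace, closet, office]
Visit terrace → queue [closet, office]
Visit closet → queue [office]
Visit office → queue []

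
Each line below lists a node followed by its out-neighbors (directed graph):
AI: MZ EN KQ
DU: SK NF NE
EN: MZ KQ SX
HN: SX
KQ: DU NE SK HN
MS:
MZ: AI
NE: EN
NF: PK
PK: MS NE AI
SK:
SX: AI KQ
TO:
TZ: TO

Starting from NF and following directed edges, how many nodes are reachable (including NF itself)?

BFS from NF visits: NF, PK, MS, NE, AI, EN, MZ, KQ, SX, DU, SK, HN
Reachable nodes: 12 of 14 total.

12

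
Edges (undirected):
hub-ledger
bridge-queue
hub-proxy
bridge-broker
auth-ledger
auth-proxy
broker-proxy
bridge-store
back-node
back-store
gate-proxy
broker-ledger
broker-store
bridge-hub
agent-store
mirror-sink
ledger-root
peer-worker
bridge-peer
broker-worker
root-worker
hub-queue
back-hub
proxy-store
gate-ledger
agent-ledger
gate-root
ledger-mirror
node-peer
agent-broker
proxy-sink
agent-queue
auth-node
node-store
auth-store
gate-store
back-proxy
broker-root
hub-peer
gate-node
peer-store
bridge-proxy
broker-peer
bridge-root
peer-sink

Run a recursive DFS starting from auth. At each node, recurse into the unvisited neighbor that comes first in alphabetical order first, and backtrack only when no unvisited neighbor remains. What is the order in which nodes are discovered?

Visit auth
auth → ledger
ledger → agent
agent → broker
broker → bridge
bridge → hub
hub → back
back → node
node → gate
gate → proxy
proxy → sink
sink → mirror
sink → peer
peer → store
peer → worker
worker → root
hub → queue

auth ledger agent broker bridge hub back node gate proxy sink mirror peer store worker root queue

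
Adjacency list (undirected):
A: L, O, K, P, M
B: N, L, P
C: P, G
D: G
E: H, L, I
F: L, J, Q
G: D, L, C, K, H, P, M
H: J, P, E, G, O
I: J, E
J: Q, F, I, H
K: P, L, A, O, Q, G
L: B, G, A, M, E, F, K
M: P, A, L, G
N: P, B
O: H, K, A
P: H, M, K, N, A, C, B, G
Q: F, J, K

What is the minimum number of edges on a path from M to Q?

3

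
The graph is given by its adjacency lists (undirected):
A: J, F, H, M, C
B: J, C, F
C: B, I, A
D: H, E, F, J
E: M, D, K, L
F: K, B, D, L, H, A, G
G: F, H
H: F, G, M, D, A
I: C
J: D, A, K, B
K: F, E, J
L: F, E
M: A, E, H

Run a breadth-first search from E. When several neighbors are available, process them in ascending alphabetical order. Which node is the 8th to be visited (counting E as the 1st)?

Visit E; enqueue D, K, L, M → queue [D, K, L, M]
Visit D; enqueue F, H, J → queue [K, L, M, F, H, J]
Visit K → queue [L, M, F, H, J]
Visit L → queue [M, F, H, J]
Visit M; enqueue A → queue [F, H, J, A]
Visit F; enqueue B, G → queue [H, J, A, B, G]
Visit H → queue [J, A, B, G]
Visit J → queue [A, B, G]
Visit A; enqueue C → queue [B, G, C]
Visit B → queue [G, C]
Visit G → queue [C]
Visit C; enqueue I → queue [I]
Visit I → queue []

Visit order: E, D, K, L, M, F, H, J, A, B, G, C, I

J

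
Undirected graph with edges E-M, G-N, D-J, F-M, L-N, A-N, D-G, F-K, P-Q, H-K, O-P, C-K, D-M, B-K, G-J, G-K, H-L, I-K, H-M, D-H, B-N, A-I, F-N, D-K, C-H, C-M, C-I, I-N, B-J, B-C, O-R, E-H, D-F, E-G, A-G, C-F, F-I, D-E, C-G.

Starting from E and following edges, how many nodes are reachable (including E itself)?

14

BFS from E visits: E, M, H, G, D, F, C, L, K, N, J, A, I, B
Reachable nodes: 14 of 18 total.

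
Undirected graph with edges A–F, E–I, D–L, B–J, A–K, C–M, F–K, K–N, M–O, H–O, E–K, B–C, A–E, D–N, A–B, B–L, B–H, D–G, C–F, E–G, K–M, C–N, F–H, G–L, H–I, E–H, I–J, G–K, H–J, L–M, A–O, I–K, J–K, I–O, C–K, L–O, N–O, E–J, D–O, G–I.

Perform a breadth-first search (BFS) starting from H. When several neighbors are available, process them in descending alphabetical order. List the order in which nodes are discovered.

H O J I F E B N M L D A K G C

Visit H; enqueue O, J, I, F, E, B → queue [O, J, I, F, E, B]
Visit O; enqueue N, M, L, D, A → queue [J, I, F, E, B, N, M, L, D, A]
Visit J; enqueue K → queue [I, F, E, B, N, M, L, D, A, K]
Visit I; enqueue G → queue [F, E, B, N, M, L, D, A, K, G]
Visit F; enqueue C → queue [E, B, N, M, L, D, A, K, G, C]
Visit E → queue [B, N, M, L, D, A, K, G, C]
Visit B → queue [N, M, L, D, A, K, G, C]
Visit N → queue [M, L, D, A, K, G, C]
Visit M → queue [L, D, A, K, G, C]
Visit L → queue [D, A, K, G, C]
Visit D → queue [A, K, G, C]
Visit A → queue [K, G, C]
Visit K → queue [G, C]
Visit G → queue [C]
Visit C → queue []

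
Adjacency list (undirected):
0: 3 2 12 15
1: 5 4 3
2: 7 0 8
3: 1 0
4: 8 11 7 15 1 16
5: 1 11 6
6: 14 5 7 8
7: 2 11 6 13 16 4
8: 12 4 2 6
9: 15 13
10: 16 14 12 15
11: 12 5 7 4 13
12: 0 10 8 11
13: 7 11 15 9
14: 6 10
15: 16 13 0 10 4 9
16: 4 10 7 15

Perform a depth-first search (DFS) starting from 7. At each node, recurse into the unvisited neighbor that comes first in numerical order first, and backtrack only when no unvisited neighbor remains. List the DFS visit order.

7 2 0 3 1 4 8 6 5 11 12 10 14 15 9 13 16

Visit 7
7 → 2
2 → 0
0 → 3
3 → 1
1 → 4
4 → 8
8 → 6
6 → 5
5 → 11
11 → 12
12 → 10
10 → 14
10 → 15
15 → 9
9 → 13
15 → 16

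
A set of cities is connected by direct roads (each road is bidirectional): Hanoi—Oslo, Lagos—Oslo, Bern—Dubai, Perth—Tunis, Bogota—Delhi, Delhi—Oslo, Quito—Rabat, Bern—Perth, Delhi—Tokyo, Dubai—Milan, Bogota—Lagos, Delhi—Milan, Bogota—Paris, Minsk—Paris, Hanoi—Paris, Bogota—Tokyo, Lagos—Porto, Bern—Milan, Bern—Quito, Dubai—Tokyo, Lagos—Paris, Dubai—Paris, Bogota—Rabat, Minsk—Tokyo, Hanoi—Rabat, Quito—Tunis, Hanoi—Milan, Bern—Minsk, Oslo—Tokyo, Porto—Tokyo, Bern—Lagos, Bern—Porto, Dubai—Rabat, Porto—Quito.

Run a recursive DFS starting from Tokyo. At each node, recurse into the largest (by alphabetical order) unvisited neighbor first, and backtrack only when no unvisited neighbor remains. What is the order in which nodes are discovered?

Tokyo, Porto, Quito, Tunis, Perth, Bern, Minsk, Paris, Lagos, Oslo, Hanoi, Rabat, Dubai, Milan, Delhi, Bogota

Visit Tokyo
Tokyo → Porto
Porto → Quito
Quito → Tunis
Tunis → Perth
Perth → Bern
Bern → Minsk
Minsk → Paris
Paris → Lagos
Lagos → Oslo
Oslo → Hanoi
Hanoi → Rabat
Rabat → Dubai
Dubai → Milan
Milan → Delhi
Delhi → Bogota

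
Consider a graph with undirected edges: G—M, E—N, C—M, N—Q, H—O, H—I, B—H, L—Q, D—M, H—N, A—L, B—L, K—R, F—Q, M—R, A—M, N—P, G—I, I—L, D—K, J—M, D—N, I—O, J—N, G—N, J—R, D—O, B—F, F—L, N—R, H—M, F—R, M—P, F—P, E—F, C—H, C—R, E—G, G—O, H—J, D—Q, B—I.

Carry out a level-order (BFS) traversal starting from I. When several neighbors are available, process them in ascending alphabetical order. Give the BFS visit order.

I -> B -> G -> H -> L -> O -> F -> E -> M -> N -> C -> J -> A -> Q -> D -> P -> R -> K

Visit I; enqueue B, G, H, L, O → queue [B, G, H, L, O]
Visit B; enqueue F → queue [G, H, L, O, F]
Visit G; enqueue E, M, N → queue [H, L, O, F, E, M, N]
Visit H; enqueue C, J → queue [L, O, F, E, M, N, C, J]
Visit L; enqueue A, Q → queue [O, F, E, M, N, C, J, A, Q]
Visit O; enqueue D → queue [F, E, M, N, C, J, A, Q, D]
Visit F; enqueue P, R → queue [E, M, N, C, J, A, Q, D, P, R]
Visit E → queue [M, N, C, J, A, Q, D, P, R]
Visit M → queue [N, C, J, A, Q, D, P, R]
Visit N → queue [C, J, A, Q, D, P, R]
Visit C → queue [J, A, Q, D, P, R]
Visit J → queue [A, Q, D, P, R]
Visit A → queue [Q, D, P, R]
Visit Q → queue [D, P, R]
Visit D; enqueue K → queue [P, R, K]
Visit P → queue [R, K]
Visit R → queue [K]
Visit K → queue []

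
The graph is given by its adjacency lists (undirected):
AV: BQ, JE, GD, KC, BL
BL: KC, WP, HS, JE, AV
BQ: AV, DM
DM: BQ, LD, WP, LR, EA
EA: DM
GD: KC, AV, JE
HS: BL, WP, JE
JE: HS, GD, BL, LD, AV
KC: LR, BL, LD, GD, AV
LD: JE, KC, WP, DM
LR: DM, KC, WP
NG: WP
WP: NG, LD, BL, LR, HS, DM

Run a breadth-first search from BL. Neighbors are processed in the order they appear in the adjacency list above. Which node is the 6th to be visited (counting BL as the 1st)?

AV

Visit BL; enqueue KC, WP, HS, JE, AV → queue [KC, WP, HS, JE, AV]
Visit KC; enqueue LR, LD, GD → queue [WP, HS, JE, AV, LR, LD, GD]
Visit WP; enqueue NG, DM → queue [HS, JE, AV, LR, LD, GD, NG, DM]
Visit HS → queue [JE, AV, LR, LD, GD, NG, DM]
Visit JE → queue [AV, LR, LD, GD, NG, DM]
Visit AV; enqueue BQ → queue [LR, LD, GD, NG, DM, BQ]
Visit LR → queue [LD, GD, NG, DM, BQ]
Visit LD → queue [GD, NG, DM, BQ]
Visit GD → queue [NG, DM, BQ]
Visit NG → queue [DM, BQ]
Visit DM; enqueue EA → queue [BQ, EA]
Visit BQ → queue [EA]
Visit EA → queue []

Visit order: BL, KC, WP, HS, JE, AV, LR, LD, GD, NG, DM, BQ, EA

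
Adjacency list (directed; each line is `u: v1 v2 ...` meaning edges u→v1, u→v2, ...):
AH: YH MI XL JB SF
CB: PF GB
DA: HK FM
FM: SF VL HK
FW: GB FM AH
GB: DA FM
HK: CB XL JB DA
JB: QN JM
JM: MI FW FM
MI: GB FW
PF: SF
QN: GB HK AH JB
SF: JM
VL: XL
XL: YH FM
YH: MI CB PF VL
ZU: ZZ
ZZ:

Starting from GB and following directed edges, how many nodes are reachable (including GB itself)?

16

BFS from GB visits: GB, DA, FM, HK, SF, VL, CB, JB, XL, JM, PF, QN, YH, FW, MI, AH
Reachable nodes: 16 of 18 total.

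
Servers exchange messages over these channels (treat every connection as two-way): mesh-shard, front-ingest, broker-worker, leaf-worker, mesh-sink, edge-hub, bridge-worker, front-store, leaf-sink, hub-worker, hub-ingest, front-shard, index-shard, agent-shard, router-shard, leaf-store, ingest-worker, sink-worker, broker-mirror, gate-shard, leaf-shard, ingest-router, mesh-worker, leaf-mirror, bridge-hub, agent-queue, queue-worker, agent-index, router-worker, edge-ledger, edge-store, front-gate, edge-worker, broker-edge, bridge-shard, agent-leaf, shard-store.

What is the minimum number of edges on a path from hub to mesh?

2

Level 0: hub
Level 1: bridge, edge, ingest, worker
Level 2: broker, front, leaf, ledger, mesh, queue, router, shard, sink, store
Level 3: agent, gate, index, mirror
mesh first appears at level 2.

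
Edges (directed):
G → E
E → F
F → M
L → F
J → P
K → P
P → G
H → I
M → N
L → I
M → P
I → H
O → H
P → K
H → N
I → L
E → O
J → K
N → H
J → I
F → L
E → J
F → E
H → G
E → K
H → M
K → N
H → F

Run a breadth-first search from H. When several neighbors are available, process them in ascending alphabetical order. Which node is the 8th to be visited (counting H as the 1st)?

L

Visit H; enqueue F, G, I, M, N → queue [F, G, I, M, N]
Visit F; enqueue E, L → queue [G, I, M, N, E, L]
Visit G → queue [I, M, N, E, L]
Visit I → queue [M, N, E, L]
Visit M; enqueue P → queue [N, E, L, P]
Visit N → queue [E, L, P]
Visit E; enqueue J, K, O → queue [L, P, J, K, O]
Visit L → queue [P, J, K, O]
Visit P → queue [J, K, O]
Visit J → queue [K, O]
Visit K → queue [O]
Visit O → queue []

Visit order: H, F, G, I, M, N, E, L, P, J, K, O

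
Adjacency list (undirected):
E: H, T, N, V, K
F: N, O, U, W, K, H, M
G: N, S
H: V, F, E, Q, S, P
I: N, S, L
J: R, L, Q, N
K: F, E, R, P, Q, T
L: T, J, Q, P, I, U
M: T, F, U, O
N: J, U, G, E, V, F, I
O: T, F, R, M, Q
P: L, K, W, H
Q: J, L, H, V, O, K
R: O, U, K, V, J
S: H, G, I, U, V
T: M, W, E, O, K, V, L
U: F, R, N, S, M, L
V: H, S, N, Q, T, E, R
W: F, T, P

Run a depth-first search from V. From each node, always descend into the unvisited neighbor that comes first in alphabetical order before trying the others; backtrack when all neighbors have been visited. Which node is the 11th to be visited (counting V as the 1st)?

Visit V
V → E
E → H
H → F
F → K
K → P
P → L
L → I
I → N
N → G
G → S
S → U
U → M
M → O
O → Q
Q → J
J → R
O → T
T → W

Visit order: V, E, H, F, K, P, L, I, N, G, S, U, M, O, Q, J, R, T, W

S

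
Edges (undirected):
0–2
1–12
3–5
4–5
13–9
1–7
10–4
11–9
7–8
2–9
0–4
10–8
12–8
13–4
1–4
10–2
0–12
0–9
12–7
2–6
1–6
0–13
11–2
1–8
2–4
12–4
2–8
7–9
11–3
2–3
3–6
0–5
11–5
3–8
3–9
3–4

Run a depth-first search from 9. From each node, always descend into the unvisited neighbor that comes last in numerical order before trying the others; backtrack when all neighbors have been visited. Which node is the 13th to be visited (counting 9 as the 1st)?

7

Visit 9
9 → 13
13 → 4
4 → 12
12 → 8
8 → 10
10 → 2
2 → 11
11 → 5
5 → 3
3 → 6
6 → 1
1 → 7
5 → 0

Visit order: 9, 13, 4, 12, 8, 10, 2, 11, 5, 3, 6, 1, 7, 0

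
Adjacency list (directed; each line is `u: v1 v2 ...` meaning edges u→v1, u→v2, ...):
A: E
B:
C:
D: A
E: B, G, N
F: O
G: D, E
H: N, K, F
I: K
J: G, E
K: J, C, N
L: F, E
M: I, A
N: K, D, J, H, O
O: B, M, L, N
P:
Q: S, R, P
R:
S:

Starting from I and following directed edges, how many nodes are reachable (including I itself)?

15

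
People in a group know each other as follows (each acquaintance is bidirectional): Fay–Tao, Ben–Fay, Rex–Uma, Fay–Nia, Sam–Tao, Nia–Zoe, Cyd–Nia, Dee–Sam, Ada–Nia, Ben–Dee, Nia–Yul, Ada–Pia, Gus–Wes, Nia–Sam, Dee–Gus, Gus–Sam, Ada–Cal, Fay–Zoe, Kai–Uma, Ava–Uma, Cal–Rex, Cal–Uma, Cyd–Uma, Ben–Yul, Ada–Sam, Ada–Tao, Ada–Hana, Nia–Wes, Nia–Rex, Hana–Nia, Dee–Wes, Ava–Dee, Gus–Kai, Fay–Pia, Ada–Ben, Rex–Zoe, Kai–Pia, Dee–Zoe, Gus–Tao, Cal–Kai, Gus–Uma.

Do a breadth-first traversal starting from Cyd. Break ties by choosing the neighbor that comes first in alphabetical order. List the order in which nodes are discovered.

Visit Cyd; enqueue Nia, Uma → queue [Nia, Uma]
Visit Nia; enqueue Ada, Fay, Hana, Rex, Sam, Wes, Yul, Zoe → queue [Uma, Ada, Fay, Hana, Rex, Sam, Wes, Yul, Zoe]
Visit Uma; enqueue Ava, Cal, Gus, Kai → queue [Ada, Fay, Hana, Rex, Sam, Wes, Yul, Zoe, Ava, Cal, Gus, Kai]
Visit Ada; enqueue Ben, Pia, Tao → queue [Fay, Hana, Rex, Sam, Wes, Yul, Zoe, Ava, Cal, Gus, Kai, Ben, Pia, Tao]
Visit Fay → queue [Hana, Rex, Sam, Wes, Yul, Zoe, Ava, Cal, Gus, Kai, Ben, Pia, Tao]
Visit Hana → queue [Rex, Sam, Wes, Yul, Zoe, Ava, Cal, Gus, Kai, Ben, Pia, Tao]
Visit Rex → queue [Sam, Wes, Yul, Zoe, Ava, Cal, Gus, Kai, Ben, Pia, Tao]
Visit Sam; enqueue Dee → queue [Wes, Yul, Zoe, Ava, Cal, Gus, Kai, Ben, Pia, Tao, Dee]
Visit Wes → queue [Yul, Zoe, Ava, Cal, Gus, Kai, Ben, Pia, Tao, Dee]
Visit Yul → queue [Zoe, Ava, Cal, Gus, Kai, Ben, Pia, Tao, Dee]
Visit Zoe → queue [Ava, Cal, Gus, Kai, Ben, Pia, Tao, Dee]
Visit Ava → queue [Cal, Gus, Kai, Ben, Pia, Tao, Dee]
Visit Cal → queue [Gus, Kai, Ben, Pia, Tao, Dee]
Visit Gus → queue [Kai, Ben, Pia, Tao, Dee]
Visit Kai → queue [Ben, Pia, Tao, Dee]
Visit Ben → queue [Pia, Tao, Dee]
Visit Pia → queue [Tao, Dee]
Visit Tao → queue [Dee]
Visit Dee → queue []

Cyd, Nia, Uma, Ada, Fay, Hana, Rex, Sam, Wes, Yul, Zoe, Ava, Cal, Gus, Kai, Ben, Pia, Tao, Dee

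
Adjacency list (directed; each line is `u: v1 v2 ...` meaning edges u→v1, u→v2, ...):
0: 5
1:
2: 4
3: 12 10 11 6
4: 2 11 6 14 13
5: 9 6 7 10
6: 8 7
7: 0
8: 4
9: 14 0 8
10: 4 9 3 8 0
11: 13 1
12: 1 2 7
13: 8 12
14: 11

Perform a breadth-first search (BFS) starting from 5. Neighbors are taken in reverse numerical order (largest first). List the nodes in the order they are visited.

5, 10, 9, 7, 6, 8, 4, 3, 0, 14, 13, 11, 2, 12, 1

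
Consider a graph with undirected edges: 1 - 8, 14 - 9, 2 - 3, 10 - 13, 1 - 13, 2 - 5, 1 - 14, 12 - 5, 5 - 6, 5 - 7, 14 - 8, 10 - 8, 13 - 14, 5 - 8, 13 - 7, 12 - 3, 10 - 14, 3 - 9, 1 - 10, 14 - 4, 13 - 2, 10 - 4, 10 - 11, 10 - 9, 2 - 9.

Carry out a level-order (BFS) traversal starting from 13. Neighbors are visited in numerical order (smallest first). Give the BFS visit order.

13 -> 1 -> 2 -> 7 -> 10 -> 14 -> 8 -> 3 -> 5 -> 9 -> 4 -> 11 -> 12 -> 6

Visit 13; enqueue 1, 2, 7, 10, 14 → queue [1, 2, 7, 10, 14]
Visit 1; enqueue 8 → queue [2, 7, 10, 14, 8]
Visit 2; enqueue 3, 5, 9 → queue [7, 10, 14, 8, 3, 5, 9]
Visit 7 → queue [10, 14, 8, 3, 5, 9]
Visit 10; enqueue 4, 11 → queue [14, 8, 3, 5, 9, 4, 11]
Visit 14 → queue [8, 3, 5, 9, 4, 11]
Visit 8 → queue [3, 5, 9, 4, 11]
Visit 3; enqueue 12 → queue [5, 9, 4, 11, 12]
Visit 5; enqueue 6 → queue [9, 4, 11, 12, 6]
Visit 9 → queue [4, 11, 12, 6]
Visit 4 → queue [11, 12, 6]
Visit 11 → queue [12, 6]
Visit 12 → queue [6]
Visit 6 → queue []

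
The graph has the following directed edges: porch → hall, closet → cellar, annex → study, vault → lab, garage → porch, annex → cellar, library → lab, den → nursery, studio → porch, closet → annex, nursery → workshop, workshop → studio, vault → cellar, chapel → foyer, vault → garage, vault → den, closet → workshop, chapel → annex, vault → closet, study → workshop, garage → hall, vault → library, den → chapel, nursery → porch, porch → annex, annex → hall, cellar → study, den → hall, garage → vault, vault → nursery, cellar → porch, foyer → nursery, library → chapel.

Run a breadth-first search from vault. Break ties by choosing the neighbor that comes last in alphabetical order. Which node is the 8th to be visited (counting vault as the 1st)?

cellar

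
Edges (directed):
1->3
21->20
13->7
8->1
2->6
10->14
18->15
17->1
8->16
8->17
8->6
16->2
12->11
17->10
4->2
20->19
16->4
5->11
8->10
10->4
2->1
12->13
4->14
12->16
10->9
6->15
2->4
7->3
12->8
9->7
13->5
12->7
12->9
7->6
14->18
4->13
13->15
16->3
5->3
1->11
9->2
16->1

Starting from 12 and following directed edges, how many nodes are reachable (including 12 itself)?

18

BFS from 12 visits: 12, 7, 8, 9, 11, 13, 16, 3, 6, 1, 10, 17, 2, 5, 15, 4, 14, 18
Reachable nodes: 18 of 21 total.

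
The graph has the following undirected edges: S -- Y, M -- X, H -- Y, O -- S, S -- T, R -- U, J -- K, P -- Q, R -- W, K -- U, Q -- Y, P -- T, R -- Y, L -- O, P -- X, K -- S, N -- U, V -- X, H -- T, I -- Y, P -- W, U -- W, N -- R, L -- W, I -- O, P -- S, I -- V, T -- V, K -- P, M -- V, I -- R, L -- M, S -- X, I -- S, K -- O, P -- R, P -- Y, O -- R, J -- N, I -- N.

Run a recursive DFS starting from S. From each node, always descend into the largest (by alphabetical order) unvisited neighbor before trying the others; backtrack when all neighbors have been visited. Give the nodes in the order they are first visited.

S Y R W U N J K P X V T H M L O I Q

Visit S
S → Y
Y → R
R → W
W → U
U → N
N → J
J → K
K → P
P → X
X → V
V → T
T → H
V → M
M → L
L → O
O → I
P → Q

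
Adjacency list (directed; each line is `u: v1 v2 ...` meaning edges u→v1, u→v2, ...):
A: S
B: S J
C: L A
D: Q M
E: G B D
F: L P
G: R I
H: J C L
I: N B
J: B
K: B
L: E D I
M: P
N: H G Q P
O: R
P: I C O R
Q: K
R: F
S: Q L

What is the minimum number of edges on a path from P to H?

Level 0: P
Level 1: C, I, O, R
Level 2: A, B, F, L, N
Level 3: D, E, G, H, J, Q, S
Level 4: K, M
H first appears at level 3.

3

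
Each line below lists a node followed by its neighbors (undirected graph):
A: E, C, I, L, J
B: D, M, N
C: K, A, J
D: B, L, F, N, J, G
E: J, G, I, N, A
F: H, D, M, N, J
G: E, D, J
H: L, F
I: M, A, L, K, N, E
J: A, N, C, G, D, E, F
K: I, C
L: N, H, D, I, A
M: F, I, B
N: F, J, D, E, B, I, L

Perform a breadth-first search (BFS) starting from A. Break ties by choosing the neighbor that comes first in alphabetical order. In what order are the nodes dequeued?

Visit A; enqueue C, E, I, J, L → queue [C, E, I, J, L]
Visit C; enqueue K → queue [E, I, J, L, K]
Visit E; enqueue G, N → queue [I, J, L, K, G, N]
Visit I; enqueue M → queue [J, L, K, G, N, M]
Visit J; enqueue D, F → queue [L, K, G, N, M, D, F]
Visit L; enqueue H → queue [K, G, N, M, D, F, H]
Visit K → queue [G, N, M, D, F, H]
Visit G → queue [N, M, D, F, H]
Visit N; enqueue B → queue [M, D, F, H, B]
Visit M → queue [D, F, H, B]
Visit D → queue [F, H, B]
Visit F → queue [H, B]
Visit H → queue [B]
Visit B → queue []

A, C, E, I, J, L, K, G, N, M, D, F, H, B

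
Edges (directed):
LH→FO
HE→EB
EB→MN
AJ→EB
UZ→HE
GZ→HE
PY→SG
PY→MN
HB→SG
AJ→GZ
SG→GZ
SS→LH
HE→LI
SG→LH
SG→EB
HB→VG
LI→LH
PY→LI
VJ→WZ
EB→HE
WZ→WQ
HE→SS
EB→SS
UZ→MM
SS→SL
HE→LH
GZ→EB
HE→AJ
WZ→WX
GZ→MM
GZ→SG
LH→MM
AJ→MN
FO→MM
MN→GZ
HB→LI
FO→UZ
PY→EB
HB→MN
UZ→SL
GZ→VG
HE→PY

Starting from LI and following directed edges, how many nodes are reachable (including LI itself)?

BFS from LI visits: LI, LH, FO, MM, UZ, HE, SL, AJ, EB, PY, SS, GZ, MN, SG, VG
Reachable nodes: 15 of 20 total.

15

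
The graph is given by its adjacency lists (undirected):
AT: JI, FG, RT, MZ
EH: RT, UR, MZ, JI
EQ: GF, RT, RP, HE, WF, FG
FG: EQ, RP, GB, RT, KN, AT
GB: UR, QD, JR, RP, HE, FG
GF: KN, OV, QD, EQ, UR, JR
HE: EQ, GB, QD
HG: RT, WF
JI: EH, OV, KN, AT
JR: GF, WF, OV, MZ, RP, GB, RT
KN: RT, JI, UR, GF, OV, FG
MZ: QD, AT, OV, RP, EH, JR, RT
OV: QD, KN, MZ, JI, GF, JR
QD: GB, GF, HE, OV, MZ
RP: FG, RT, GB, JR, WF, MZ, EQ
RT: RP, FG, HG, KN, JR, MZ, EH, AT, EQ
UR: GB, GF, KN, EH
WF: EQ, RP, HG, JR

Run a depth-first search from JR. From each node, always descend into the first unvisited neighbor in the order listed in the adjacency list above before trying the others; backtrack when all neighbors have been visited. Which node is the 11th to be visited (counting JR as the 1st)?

EH

Visit JR
JR → GF
GF → KN
KN → RT
RT → RP
RP → FG
FG → EQ
EQ → HE
HE → GB
GB → UR
UR → EH
EH → MZ
MZ → QD
QD → OV
OV → JI
JI → AT
EQ → WF
WF → HG

Visit order: JR, GF, KN, RT, RP, FG, EQ, HE, GB, UR, EH, MZ, QD, OV, JI, AT, WF, HG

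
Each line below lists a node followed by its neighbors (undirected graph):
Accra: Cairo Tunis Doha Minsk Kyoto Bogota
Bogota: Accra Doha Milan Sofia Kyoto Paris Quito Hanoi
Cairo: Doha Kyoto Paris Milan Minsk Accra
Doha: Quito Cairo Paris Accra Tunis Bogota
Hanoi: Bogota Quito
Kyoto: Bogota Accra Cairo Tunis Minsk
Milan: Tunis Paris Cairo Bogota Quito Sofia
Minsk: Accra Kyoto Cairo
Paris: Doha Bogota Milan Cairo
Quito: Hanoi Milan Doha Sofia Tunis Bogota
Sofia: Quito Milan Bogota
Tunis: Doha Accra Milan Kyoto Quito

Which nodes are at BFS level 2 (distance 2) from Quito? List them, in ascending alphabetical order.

Accra, Cairo, Kyoto, Paris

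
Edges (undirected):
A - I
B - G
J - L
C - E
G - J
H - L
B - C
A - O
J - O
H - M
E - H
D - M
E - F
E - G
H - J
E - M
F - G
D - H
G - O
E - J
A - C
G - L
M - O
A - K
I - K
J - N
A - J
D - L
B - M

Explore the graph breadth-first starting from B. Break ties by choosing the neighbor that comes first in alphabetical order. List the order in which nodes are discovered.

B C G M A E F J L O D H I K N

Visit B; enqueue C, G, M → queue [C, G, M]
Visit C; enqueue A, E → queue [G, M, A, E]
Visit G; enqueue F, J, L, O → queue [M, A, E, F, J, L, O]
Visit M; enqueue D, H → queue [A, E, F, J, L, O, D, H]
Visit A; enqueue I, K → queue [E, F, J, L, O, D, H, I, K]
Visit E → queue [F, J, L, O, D, H, I, K]
Visit F → queue [J, L, O, D, H, I, K]
Visit J; enqueue N → queue [L, O, D, H, I, K, N]
Visit L → queue [O, D, H, I, K, N]
Visit O → queue [D, H, I, K, N]
Visit D → queue [H, I, K, N]
Visit H → queue [I, K, N]
Visit I → queue [K, N]
Visit K → queue [N]
Visit N → queue []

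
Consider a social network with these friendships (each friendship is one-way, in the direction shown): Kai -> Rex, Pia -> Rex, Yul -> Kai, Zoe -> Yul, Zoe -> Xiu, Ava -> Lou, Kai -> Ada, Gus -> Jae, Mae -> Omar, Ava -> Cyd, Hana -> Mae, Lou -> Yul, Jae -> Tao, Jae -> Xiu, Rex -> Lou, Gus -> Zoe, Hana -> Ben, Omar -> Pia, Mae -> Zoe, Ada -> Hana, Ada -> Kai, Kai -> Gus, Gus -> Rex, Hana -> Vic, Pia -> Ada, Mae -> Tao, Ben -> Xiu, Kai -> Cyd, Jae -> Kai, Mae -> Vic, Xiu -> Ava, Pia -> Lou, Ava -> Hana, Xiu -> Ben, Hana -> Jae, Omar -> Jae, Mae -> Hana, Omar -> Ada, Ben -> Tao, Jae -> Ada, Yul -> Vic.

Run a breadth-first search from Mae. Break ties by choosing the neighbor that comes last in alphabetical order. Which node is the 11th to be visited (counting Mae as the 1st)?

Visit Mae; enqueue Zoe, Vic, Tao, Omar, Hana → queue [Zoe, Vic, Tao, Omar, Hana]
Visit Zoe; enqueue Yul, Xiu → queue [Vic, Tao, Omar, Hana, Yul, Xiu]
Visit Vic → queue [Tao, Omar, Hana, Yul, Xiu]
Visit Tao → queue [Omar, Hana, Yul, Xiu]
Visit Omar; enqueue Pia, Jae, Ada → queue [Hana, Yul, Xiu, Pia, Jae, Ada]
Visit Hana; enqueue Ben → queue [Yul, Xiu, Pia, Jae, Ada, Ben]
Visit Yul; enqueue Kai → queue [Xiu, Pia, Jae, Ada, Ben, Kai]
Visit Xiu; enqueue Ava → queue [Pia, Jae, Ada, Ben, Kai, Ava]
Visit Pia; enqueue Rex, Lou → queue [Jae, Ada, Ben, Kai, Ava, Rex, Lou]
Visit Jae → queue [Ada, Ben, Kai, Ava, Rex, Lou]
Visit Ada → queue [Ben, Kai, Ava, Rex, Lou]
Visit Ben → queue [Kai, Ava, Rex, Lou]
Visit Kai; enqueue Gus, Cyd → queue [Ava, Rex, Lou, Gus, Cyd]
Visit Ava → queue [Rex, Lou, Gus, Cyd]
Visit Rex → queue [Lou, Gus, Cyd]
Visit Lou → queue [Gus, Cyd]
Visit Gus → queue [Cyd]
Visit Cyd → queue []

Visit order: Mae, Zoe, Vic, Tao, Omar, Hana, Yul, Xiu, Pia, Jae, Ada, Ben, Kai, Ava, Rex, Lou, Gus, Cyd

Ada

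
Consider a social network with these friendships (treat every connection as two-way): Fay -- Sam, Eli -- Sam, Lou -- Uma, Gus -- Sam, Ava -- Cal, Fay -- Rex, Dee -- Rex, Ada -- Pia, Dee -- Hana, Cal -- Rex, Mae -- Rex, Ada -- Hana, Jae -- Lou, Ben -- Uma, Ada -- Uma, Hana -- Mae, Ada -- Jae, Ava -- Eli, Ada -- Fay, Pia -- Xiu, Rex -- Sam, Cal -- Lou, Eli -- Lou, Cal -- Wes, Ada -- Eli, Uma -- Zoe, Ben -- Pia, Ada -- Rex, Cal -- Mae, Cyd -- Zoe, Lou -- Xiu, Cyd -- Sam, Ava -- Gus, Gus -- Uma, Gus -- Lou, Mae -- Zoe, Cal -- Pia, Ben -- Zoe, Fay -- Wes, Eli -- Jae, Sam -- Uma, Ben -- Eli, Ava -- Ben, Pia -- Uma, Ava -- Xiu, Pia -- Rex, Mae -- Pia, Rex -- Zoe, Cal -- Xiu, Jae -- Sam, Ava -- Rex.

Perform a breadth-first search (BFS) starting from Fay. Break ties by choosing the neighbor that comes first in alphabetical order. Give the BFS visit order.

Fay -> Ada -> Rex -> Sam -> Wes -> Eli -> Hana -> Jae -> Pia -> Uma -> Ava -> Cal -> Dee -> Mae -> Zoe -> Cyd -> Gus -> Ben -> Lou -> Xiu

Visit Fay; enqueue Ada, Rex, Sam, Wes → queue [Ada, Rex, Sam, Wes]
Visit Ada; enqueue Eli, Hana, Jae, Pia, Uma → queue [Rex, Sam, Wes, Eli, Hana, Jae, Pia, Uma]
Visit Rex; enqueue Ava, Cal, Dee, Mae, Zoe → queue [Sam, Wes, Eli, Hana, Jae, Pia, Uma, Ava, Cal, Dee, Mae, Zoe]
Visit Sam; enqueue Cyd, Gus → queue [Wes, Eli, Hana, Jae, Pia, Uma, Ava, Cal, Dee, Mae, Zoe, Cyd, Gus]
Visit Wes → queue [Eli, Hana, Jae, Pia, Uma, Ava, Cal, Dee, Mae, Zoe, Cyd, Gus]
Visit Eli; enqueue Ben, Lou → queue [Hana, Jae, Pia, Uma, Ava, Cal, Dee, Mae, Zoe, Cyd, Gus, Ben, Lou]
Visit Hana → queue [Jae, Pia, Uma, Ava, Cal, Dee, Mae, Zoe, Cyd, Gus, Ben, Lou]
Visit Jae → queue [Pia, Uma, Ava, Cal, Dee, Mae, Zoe, Cyd, Gus, Ben, Lou]
Visit Pia; enqueue Xiu → queue [Uma, Ava, Cal, Dee, Mae, Zoe, Cyd, Gus, Ben, Lou, Xiu]
Visit Uma → queue [Ava, Cal, Dee, Mae, Zoe, Cyd, Gus, Ben, Lou, Xiu]
Visit Ava → queue [Cal, Dee, Mae, Zoe, Cyd, Gus, Ben, Lou, Xiu]
Visit Cal → queue [Dee, Mae, Zoe, Cyd, Gus, Ben, Lou, Xiu]
Visit Dee → queue [Mae, Zoe, Cyd, Gus, Ben, Lou, Xiu]
Visit Mae → queue [Zoe, Cyd, Gus, Ben, Lou, Xiu]
Visit Zoe → queue [Cyd, Gus, Ben, Lou, Xiu]
Visit Cyd → queue [Gus, Ben, Lou, Xiu]
Visit Gus → queue [Ben, Lou, Xiu]
Visit Ben → queue [Lou, Xiu]
Visit Lou → queue [Xiu]
Visit Xiu → queue []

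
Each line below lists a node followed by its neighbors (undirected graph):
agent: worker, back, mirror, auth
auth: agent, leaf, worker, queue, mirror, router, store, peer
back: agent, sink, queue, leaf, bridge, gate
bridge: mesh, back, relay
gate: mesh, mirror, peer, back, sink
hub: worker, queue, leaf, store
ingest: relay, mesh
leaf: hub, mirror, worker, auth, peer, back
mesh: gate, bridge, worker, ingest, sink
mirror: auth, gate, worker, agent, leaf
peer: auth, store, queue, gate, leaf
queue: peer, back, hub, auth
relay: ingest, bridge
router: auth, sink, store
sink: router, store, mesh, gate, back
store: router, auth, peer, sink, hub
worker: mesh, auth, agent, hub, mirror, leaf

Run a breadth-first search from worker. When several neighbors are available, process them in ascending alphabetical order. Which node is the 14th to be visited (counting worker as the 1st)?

gate

Visit worker; enqueue agent, auth, hub, leaf, mesh, mirror → queue [agent, auth, hub, leaf, mesh, mirror]
Visit agent; enqueue back → queue [auth, hub, leaf, mesh, mirror, back]
Visit auth; enqueue peer, queue, router, store → queue [hub, leaf, mesh, mirror, back, peer, queue, router, store]
Visit hub → queue [leaf, mesh, mirror, back, peer, queue, router, store]
Visit leaf → queue [mesh, mirror, back, peer, queue, router, store]
Visit mesh; enqueue bridge, gate, ingest, sink → queue [mirror, back, peer, queue, router, store, bridge, gate, ingest, sink]
Visit mirror → queue [back, peer, queue, router, store, bridge, gate, ingest, sink]
Visit back → queue [peer, queue, router, store, bridge, gate, ingest, sink]
Visit peer → queue [queue, router, store, bridge, gate, ingest, sink]
Visit queue → queue [router, store, bridge, gate, ingest, sink]
Visit router → queue [store, bridge, gate, ingest, sink]
Visit store → queue [bridge, gate, ingest, sink]
Visit bridge; enqueue relay → queue [gate, ingest, sink, relay]
Visit gate → queue [ingest, sink, relay]
Visit ingest → queue [sink, relay]
Visit sink → queue [relay]
Visit relay → queue []

Visit order: worker, agent, auth, hub, leaf, mesh, mirror, back, peer, queue, router, store, bridge, gate, ingest, sink, relay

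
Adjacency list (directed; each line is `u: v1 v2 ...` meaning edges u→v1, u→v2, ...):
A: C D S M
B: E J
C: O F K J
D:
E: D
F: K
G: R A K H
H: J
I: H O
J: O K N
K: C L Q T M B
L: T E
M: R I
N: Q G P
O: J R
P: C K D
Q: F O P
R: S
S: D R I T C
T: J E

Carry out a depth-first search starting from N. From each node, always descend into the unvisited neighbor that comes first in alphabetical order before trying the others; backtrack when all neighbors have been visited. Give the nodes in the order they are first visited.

Visit N
N → G
G → A
A → C
C → F
F → K
K → B
B → E
E → D
B → J
J → O
O → R
R → S
S → I
I → H
S → T
K → L
K → M
K → Q
Q → P

N, G, A, C, F, K, B, E, D, J, O, R, S, I, H, T, L, M, Q, P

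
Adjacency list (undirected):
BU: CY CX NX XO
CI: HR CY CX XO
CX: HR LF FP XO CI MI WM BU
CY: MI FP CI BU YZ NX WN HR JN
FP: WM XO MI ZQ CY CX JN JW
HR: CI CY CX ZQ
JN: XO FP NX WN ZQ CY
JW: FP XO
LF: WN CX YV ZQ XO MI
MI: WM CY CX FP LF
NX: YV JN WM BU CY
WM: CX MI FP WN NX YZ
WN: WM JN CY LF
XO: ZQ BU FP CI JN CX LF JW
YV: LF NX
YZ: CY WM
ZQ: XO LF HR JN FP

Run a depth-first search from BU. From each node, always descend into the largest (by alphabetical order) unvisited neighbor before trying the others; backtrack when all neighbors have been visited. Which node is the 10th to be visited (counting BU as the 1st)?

Visit BU
BU → XO
XO → ZQ
ZQ → LF
LF → YV
YV → NX
NX → WM
WM → YZ
YZ → CY
CY → WN
WN → JN
JN → FP
FP → MI
MI → CX
CX → HR
HR → CI
FP → JW

Visit order: BU, XO, ZQ, LF, YV, NX, WM, YZ, CY, WN, JN, FP, MI, CX, HR, CI, JW

WN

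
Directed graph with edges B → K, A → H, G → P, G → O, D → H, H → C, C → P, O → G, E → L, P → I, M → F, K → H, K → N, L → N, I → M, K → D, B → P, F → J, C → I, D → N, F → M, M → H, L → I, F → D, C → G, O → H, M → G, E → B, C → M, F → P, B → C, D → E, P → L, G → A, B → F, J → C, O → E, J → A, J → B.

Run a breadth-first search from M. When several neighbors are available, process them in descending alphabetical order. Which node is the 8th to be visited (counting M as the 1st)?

Visit M; enqueue H, G, F → queue [H, G, F]
Visit H; enqueue C → queue [G, F, C]
Visit G; enqueue P, O, A → queue [F, C, P, O, A]
Visit F; enqueue J, D → queue [C, P, O, A, J, D]
Visit C; enqueue I → queue [P, O, A, J, D, I]
Visit P; enqueue L → queue [O, A, J, D, I, L]
Visit O; enqueue E → queue [A, J, D, I, L, E]
Visit A → queue [J, D, I, L, E]
Visit J; enqueue B → queue [D, I, L, E, B]
Visit D; enqueue N → queue [I, L, E, B, N]
Visit I → queue [L, E, B, N]
Visit L → queue [E, B, N]
Visit E → queue [B, N]
Visit B; enqueue K → queue [N, K]
Visit N → queue [K]
Visit K → queue []

Visit order: M, H, G, F, C, P, O, A, J, D, I, L, E, B, N, K

A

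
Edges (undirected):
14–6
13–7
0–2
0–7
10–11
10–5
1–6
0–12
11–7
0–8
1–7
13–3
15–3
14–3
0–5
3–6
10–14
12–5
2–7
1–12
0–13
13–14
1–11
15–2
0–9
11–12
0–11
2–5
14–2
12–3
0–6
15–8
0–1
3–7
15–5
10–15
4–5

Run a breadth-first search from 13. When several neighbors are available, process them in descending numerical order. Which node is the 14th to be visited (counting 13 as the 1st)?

8

Visit 13; enqueue 14, 7, 3, 0 → queue [14, 7, 3, 0]
Visit 14; enqueue 10, 6, 2 → queue [7, 3, 0, 10, 6, 2]
Visit 7; enqueue 11, 1 → queue [3, 0, 10, 6, 2, 11, 1]
Visit 3; enqueue 15, 12 → queue [0, 10, 6, 2, 11, 1, 15, 12]
Visit 0; enqueue 9, 8, 5 → queue [10, 6, 2, 11, 1, 15, 12, 9, 8, 5]
Visit 10 → queue [6, 2, 11, 1, 15, 12, 9, 8, 5]
Visit 6 → queue [2, 11, 1, 15, 12, 9, 8, 5]
Visit 2 → queue [11, 1, 15, 12, 9, 8, 5]
Visit 11 → queue [1, 15, 12, 9, 8, 5]
Visit 1 → queue [15, 12, 9, 8, 5]
Visit 15 → queue [12, 9, 8, 5]
Visit 12 → queue [9, 8, 5]
Visit 9 → queue [8, 5]
Visit 8 → queue [5]
Visit 5; enqueue 4 → queue [4]
Visit 4 → queue []

Visit order: 13, 14, 7, 3, 0, 10, 6, 2, 11, 1, 15, 12, 9, 8, 5, 4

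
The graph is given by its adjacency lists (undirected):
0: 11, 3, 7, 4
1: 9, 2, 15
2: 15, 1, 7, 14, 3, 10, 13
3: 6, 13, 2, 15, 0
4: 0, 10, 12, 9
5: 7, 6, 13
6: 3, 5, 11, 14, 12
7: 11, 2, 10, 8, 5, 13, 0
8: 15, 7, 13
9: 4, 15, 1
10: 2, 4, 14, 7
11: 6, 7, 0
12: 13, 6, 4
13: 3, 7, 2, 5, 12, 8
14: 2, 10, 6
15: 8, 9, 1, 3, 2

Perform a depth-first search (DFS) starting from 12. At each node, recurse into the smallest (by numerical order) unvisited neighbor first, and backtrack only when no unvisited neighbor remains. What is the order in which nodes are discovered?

12, 4, 0, 3, 2, 1, 9, 15, 8, 7, 5, 6, 11, 14, 10, 13

Visit 12
12 → 4
4 → 0
0 → 3
3 → 2
2 → 1
1 → 9
9 → 15
15 → 8
8 → 7
7 → 5
5 → 6
6 → 11
6 → 14
14 → 10
5 → 13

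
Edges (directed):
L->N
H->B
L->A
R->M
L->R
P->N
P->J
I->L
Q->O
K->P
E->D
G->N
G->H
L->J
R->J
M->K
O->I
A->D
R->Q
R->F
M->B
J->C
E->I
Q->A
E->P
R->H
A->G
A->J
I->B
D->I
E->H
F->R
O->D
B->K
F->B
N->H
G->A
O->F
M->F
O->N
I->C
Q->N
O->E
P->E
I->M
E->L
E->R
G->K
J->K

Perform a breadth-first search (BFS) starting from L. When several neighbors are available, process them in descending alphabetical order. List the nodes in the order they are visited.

L, R, N, J, A, Q, M, H, F, K, C, G, D, O, B, P, I, E

Visit L; enqueue R, N, J, A → queue [R, N, J, A]
Visit R; enqueue Q, M, H, F → queue [N, J, A, Q, M, H, F]
Visit N → queue [J, A, Q, M, H, F]
Visit J; enqueue K, C → queue [A, Q, M, H, F, K, C]
Visit A; enqueue G, D → queue [Q, M, H, F, K, C, G, D]
Visit Q; enqueue O → queue [M, H, F, K, C, G, D, O]
Visit M; enqueue B → queue [H, F, K, C, G, D, O, B]
Visit H → queue [F, K, C, G, D, O, B]
Visit F → queue [K, C, G, D, O, B]
Visit K; enqueue P → queue [C, G, D, O, B, P]
Visit C → queue [G, D, O, B, P]
Visit G → queue [D, O, B, P]
Visit D; enqueue I → queue [O, B, P, I]
Visit O; enqueue E → queue [B, P, I, E]
Visit B → queue [P, I, E]
Visit P → queue [I, E]
Visit I → queue [E]
Visit E → queue []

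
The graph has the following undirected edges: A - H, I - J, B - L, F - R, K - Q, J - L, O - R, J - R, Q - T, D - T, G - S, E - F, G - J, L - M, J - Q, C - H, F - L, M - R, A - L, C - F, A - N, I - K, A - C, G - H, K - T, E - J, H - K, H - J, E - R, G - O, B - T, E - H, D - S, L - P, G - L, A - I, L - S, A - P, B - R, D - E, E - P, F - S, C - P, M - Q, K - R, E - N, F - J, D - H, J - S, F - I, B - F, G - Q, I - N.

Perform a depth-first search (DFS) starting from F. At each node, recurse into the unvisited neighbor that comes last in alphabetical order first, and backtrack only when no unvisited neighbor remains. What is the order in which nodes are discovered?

F → S → L → P → E → R → O → G → Q → T → K → I → N → A → H → J → D → C → B → M

Visit F
F → S
S → L
L → P
P → E
E → R
R → O
O → G
G → Q
Q → T
T → K
K → I
I → N
N → A
A → H
H → J
H → D
H → C
T → B
Q → M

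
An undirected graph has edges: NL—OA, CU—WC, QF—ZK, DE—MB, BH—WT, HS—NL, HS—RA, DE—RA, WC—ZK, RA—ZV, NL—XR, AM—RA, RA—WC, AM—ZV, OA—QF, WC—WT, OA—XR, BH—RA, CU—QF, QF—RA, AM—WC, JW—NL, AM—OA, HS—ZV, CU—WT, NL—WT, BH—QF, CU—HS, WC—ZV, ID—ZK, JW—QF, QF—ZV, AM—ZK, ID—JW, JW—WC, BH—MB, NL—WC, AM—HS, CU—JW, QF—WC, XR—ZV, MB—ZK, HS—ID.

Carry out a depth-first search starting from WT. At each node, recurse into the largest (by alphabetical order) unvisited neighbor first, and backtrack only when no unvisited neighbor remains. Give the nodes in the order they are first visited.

WT WC ZV XR OA QF ZK MB DE RA HS NL JW ID CU AM BH

Visit WT
WT → WC
WC → ZV
ZV → XR
XR → OA
OA → QF
QF → ZK
ZK → MB
MB → DE
DE → RA
RA → HS
HS → NL
NL → JW
JW → ID
JW → CU
HS → AM
RA → BH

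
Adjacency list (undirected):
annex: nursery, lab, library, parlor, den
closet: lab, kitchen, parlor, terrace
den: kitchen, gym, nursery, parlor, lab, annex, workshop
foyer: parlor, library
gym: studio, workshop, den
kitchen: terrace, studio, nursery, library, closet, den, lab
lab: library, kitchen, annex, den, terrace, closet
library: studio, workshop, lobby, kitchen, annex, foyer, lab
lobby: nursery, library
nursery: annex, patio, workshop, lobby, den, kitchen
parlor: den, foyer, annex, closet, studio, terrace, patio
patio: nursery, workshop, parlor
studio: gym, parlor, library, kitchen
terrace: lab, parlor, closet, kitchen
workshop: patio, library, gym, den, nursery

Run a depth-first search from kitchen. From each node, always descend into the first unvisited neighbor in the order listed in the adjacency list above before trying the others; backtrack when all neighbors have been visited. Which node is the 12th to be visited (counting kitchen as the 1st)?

Visit kitchen
kitchen → terrace
terrace → lab
lab → library
library → studio
studio → gym
gym → workshop
workshop → patio
patio → nursery
nursery → annex
annex → parlor
parlor → den
parlor → foyer
parlor → closet
nursery → lobby

Visit order: kitchen, terrace, lab, library, studio, gym, workshop, patio, nursery, annex, parlor, den, foyer, closet, lobby

den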